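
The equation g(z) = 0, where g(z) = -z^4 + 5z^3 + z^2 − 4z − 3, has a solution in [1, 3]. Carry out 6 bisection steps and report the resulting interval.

[1.15625, 1.1875]

g(2) = 17 > 0, so the root lies in [1, 2]
g(1.5) = 5.0625 > 0, so the root lies in [1, 1.5]
g(1.25) = 0.886719 > 0, so the root lies in [1, 1.25]
g(1.125) = -0.717 < 0, so the root lies in [1.125, 1.25]
g(1.1875) = 0.0444 > 0, so the root lies in [1.125, 1.1875]
g(1.15625) = -0.3464 < 0, so the root lies in [1.15625, 1.1875]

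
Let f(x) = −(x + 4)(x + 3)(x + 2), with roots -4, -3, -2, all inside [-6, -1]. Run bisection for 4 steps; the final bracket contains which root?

-4

x = -3.5 gives f = -0.375, negative; keep [-6, -3.5]
x = -4.75 gives f = 3.609375, positive; keep [-4.75, -3.5]
x = -4.125 gives f = 0.298828, positive; keep [-4.125, -3.5]
x = -3.8125 gives f = -0.2761, negative; keep [-4.125, -3.8125]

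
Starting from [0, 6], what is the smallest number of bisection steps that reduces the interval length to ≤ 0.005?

11

Width after n steps is 6/2^n. Need 2^n ≥ 6/0.005 = 1200.
2^10 = 1024 < 1200 ≤ 2^11 = 2048, so n = 11.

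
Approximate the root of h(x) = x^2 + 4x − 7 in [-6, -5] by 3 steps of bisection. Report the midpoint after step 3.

-5.375

midpoint -5.5: h = 1.25 > 0 → [-5.5, -5]
midpoint -5.25: h = -0.4375 < 0 → [-5.5, -5.25]
midpoint -5.375: h = 0.390625 > 0 → [-5.375, -5.25]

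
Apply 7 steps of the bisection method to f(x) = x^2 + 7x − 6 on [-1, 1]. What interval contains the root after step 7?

x = 0 gives f = -6, negative; keep [0, 1]
x = 0.5 gives f = -2.25, negative; keep [0.5, 1]
x = 0.75 gives f = -0.1875, negative; keep [0.75, 1]
x = 0.875 gives f = 0.8906, positive; keep [0.75, 0.875]
x = 0.8125 gives f = 0.3477, positive; keep [0.75, 0.8125]
x = 0.78125 gives f = 0.0791, positive; keep [0.75, 0.78125]
x = 0.765625 gives f = -0.0544, negative; keep [0.765625, 0.78125]

[0.765625, 0.78125]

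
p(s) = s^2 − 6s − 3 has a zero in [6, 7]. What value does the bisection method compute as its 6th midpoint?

6.453125

p(6.5) = 0.25 > 0, so the root lies in [6, 6.5]
p(6.25) = -1.4375 < 0, so the root lies in [6.25, 6.5]
p(6.375) = -0.609375 < 0, so the root lies in [6.375, 6.5]
p(6.4375) = -0.1836 < 0, so the root lies in [6.4375, 6.5]
p(6.46875) = 0.0322 > 0, so the root lies in [6.4375, 6.46875]
p(6.453125) = -0.0759 < 0, so the root lies in [6.453125, 6.46875]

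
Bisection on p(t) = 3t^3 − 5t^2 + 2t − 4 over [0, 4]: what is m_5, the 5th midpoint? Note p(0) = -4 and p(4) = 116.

1.625

p(2) = 4 > 0, so the root lies in [0, 2]
p(1) = -4 < 0, so the root lies in [1, 2]
p(1.5) = -2.125 < 0, so the root lies in [1.5, 2]
p(1.75) = 0.2656 > 0, so the root lies in [1.5, 1.75]
p(1.625) = -1.0801 < 0, so the root lies in [1.625, 1.75]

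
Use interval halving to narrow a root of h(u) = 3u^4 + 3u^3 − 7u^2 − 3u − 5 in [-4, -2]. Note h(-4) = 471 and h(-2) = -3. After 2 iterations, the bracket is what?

midpoint -3: h = 103 > 0 → [-3, -2]
midpoint -2.5: h = 29.0625 > 0 → [-2.5, -2]

[-2.5, -2]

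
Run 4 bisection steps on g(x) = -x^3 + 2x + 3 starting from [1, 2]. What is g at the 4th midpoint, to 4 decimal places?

-0.3982

g(1.5) = 2.625 > 0, so the root lies in [1.5, 2]
g(1.75) = 1.140625 > 0, so the root lies in [1.75, 2]
g(1.875) = 0.158203 > 0, so the root lies in [1.875, 2]
g(1.9375) = -0.3982 < 0, so the root lies in [1.875, 1.9375]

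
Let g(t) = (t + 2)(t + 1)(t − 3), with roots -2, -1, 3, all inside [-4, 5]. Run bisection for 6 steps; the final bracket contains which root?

midpoint 0.5: g = -9.375 < 0 → [0.5, 5]
midpoint 2.75: g = -4.453125 < 0 → [2.75, 5]
midpoint 3.875: g = 25.060547 > 0 → [2.75, 3.875]
midpoint 3.3125: g = 7.1594 > 0 → [2.75, 3.3125]
midpoint 3.03125: g = 0.6338 > 0 → [2.75, 3.03125]
midpoint 2.890625: g = -2.0811 < 0 → [2.890625, 3.03125]

3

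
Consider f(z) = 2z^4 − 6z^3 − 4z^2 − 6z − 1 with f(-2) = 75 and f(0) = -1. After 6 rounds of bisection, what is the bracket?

m = -1, f(m) = 9 (+); new bracket [-1, 0]
m = -0.5, f(m) = 1.875 (+); new bracket [-0.5, 0]
m = -0.25, f(m) = 0.351562 (+); new bracket [-0.25, 0]
m = -0.125, f(m) = -0.3003 (−); new bracket [-0.25, -0.125]
m = -0.1875, f(m) = 0.0264 (+); new bracket [-0.1875, -0.125]
m = -0.15625, f(m) = -0.1361 (−); new bracket [-0.1875, -0.15625]

[-0.1875, -0.15625]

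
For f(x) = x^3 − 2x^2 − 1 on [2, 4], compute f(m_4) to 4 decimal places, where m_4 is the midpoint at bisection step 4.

-0.4355

f(3) = 8 > 0, so the root lies in [2, 3]
f(2.5) = 2.125 > 0, so the root lies in [2, 2.5]
f(2.25) = 0.265625 > 0, so the root lies in [2, 2.25]
f(2.125) = -0.4355 < 0, so the root lies in [2.125, 2.25]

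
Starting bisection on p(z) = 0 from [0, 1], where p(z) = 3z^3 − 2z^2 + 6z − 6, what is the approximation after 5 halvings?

p(0.5) = -3.125 < 0, so the root lies in [0.5, 1]
p(0.75) = -1.359375 < 0, so the root lies in [0.75, 1]
p(0.875) = -0.271484 < 0, so the root lies in [0.875, 1]
p(0.9375) = 0.3391 > 0, so the root lies in [0.875, 0.9375]
p(0.90625) = 0.0278 > 0, so the root lies in [0.875, 0.90625]

0.90625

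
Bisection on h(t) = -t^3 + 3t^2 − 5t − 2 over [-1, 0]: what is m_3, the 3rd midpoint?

-0.375

m = -0.5, h(m) = 1.375 (+); new bracket [-0.5, 0]
m = -0.25, h(m) = -0.546875 (−); new bracket [-0.5, -0.25]
m = -0.375, h(m) = 0.349609 (+); new bracket [-0.375, -0.25]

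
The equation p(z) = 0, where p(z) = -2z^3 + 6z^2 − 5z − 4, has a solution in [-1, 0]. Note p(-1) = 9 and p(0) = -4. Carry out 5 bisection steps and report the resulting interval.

[-0.5, -0.46875]

z = -0.5 gives p = 0.25, positive; keep [-0.5, 0]
z = -0.25 gives p = -2.34375, negative; keep [-0.5, -0.25]
z = -0.375 gives p = -1.175781, negative; keep [-0.5, -0.375]
z = -0.4375 gives p = -0.4966, negative; keep [-0.5, -0.4375]
z = -0.46875 gives p = -0.1319, negative; keep [-0.5, -0.46875]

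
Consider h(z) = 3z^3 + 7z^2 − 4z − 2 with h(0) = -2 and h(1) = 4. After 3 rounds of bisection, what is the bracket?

[0.625, 0.75]

midpoint 0.5: h = -1.875 < 0 → [0.5, 1]
midpoint 0.75: h = 0.203125 > 0 → [0.5, 0.75]
midpoint 0.625: h = -1.033203 < 0 → [0.625, 0.75]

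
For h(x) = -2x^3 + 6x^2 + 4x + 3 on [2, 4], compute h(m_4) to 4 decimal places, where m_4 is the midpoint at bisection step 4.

1.0742

midpoint 3: h = 15 > 0 → [3, 4]
midpoint 3.5: h = 4.75 > 0 → [3.5, 4]
midpoint 3.75: h = -3.09375 < 0 → [3.5, 3.75]
midpoint 3.625: h = 1.0742 > 0 → [3.625, 3.75]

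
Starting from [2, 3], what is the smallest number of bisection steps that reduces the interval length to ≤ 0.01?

Width after n steps is 1/2^n. Need 2^n ≥ 1/0.01 = 100.
2^6 = 64 < 100 ≤ 2^7 = 128, so n = 7.

7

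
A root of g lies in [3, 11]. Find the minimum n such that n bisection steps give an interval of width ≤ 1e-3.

Width after n steps is 8/2^n. Need 2^n ≥ 8/1e-3 = 8000.
2^12 = 4096 < 8000 ≤ 2^13 = 8192, so n = 13.

13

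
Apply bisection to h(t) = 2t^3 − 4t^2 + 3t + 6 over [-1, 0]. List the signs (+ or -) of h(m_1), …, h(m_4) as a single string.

h(-0.5) = 3.25 > 0, so the root lies in [-1, -0.5]
h(-0.75) = 0.65625 > 0, so the root lies in [-1, -0.75]
h(-0.875) = -1.027344 < 0, so the root lies in [-0.875, -0.75]
h(-0.8125) = -0.1509 < 0, so the root lies in [-0.8125, -0.75]

++--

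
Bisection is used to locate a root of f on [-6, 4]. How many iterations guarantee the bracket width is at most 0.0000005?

Width after n steps is 10/2^n. Need 2^n ≥ 10/0.0000005 = 20000000.
2^24 = 16777216 < 20000000 ≤ 2^25 = 33554432, so n = 25.

25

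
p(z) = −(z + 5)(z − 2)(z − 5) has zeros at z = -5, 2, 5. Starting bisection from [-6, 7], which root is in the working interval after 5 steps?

midpoint 0.5: p = -37.125 < 0 → [-6, 0.5]
midpoint -2.75: p = -82.828125 < 0 → [-6, -2.75]
midpoint -4.375: p = -37.353516 < 0 → [-6, -4.375]
midpoint -5.1875: p = 13.7292 > 0 → [-5.1875, -4.375]
midpoint -4.78125: p = -14.5095 < 0 → [-5.1875, -4.78125]

-5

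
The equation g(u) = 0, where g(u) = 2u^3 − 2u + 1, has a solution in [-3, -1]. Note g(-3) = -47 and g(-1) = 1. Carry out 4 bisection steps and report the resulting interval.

[-1.25, -1.125]

m = -2, g(m) = -11 (−); new bracket [-2, -1]
m = -1.5, g(m) = -2.75 (−); new bracket [-1.5, -1]
m = -1.25, g(m) = -0.40625 (−); new bracket [-1.25, -1]
m = -1.125, g(m) = 0.4023 (+); new bracket [-1.25, -1.125]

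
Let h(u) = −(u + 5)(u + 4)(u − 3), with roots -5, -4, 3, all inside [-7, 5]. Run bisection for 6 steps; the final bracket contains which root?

3

midpoint -1: h = 48 > 0 → [-1, 5]
midpoint 2: h = 42 > 0 → [2, 5]
midpoint 3.5: h = -31.875 < 0 → [2, 3.5]
midpoint 2.75: h = 13.0781 > 0 → [2.75, 3.5]
midpoint 3.125: h = -7.2363 < 0 → [2.75, 3.125]
midpoint 2.9375: h = 3.4417 > 0 → [2.9375, 3.125]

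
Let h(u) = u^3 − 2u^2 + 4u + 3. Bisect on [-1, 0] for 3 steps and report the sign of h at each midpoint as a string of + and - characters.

h(-0.5) = 0.375 > 0, so the root lies in [-1, -0.5]
h(-0.75) = -1.546875 < 0, so the root lies in [-0.75, -0.5]
h(-0.625) = -0.525391 < 0, so the root lies in [-0.625, -0.5]

+--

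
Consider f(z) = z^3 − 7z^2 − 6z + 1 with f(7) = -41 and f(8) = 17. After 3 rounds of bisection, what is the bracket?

m = 7.5, f(m) = -15.875 (−); new bracket [7.5, 8]
m = 7.75, f(m) = -0.453125 (−); new bracket [7.75, 8]
m = 7.875, f(m) = 8.013672 (+); new bracket [7.75, 7.875]

[7.75, 7.875]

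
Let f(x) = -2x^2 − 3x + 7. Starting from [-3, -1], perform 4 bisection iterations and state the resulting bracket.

m = -2, f(m) = 5 (+); new bracket [-3, -2]
m = -2.5, f(m) = 2 (+); new bracket [-3, -2.5]
m = -2.75, f(m) = 0.125 (+); new bracket [-3, -2.75]
m = -2.875, f(m) = -0.9062 (−); new bracket [-2.875, -2.75]

[-2.875, -2.75]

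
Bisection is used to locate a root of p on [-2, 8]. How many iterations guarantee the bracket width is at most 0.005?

11

Width after n steps is 10/2^n. Need 2^n ≥ 10/0.005 = 2000.
2^10 = 1024 < 2000 ≤ 2^11 = 2048, so n = 11.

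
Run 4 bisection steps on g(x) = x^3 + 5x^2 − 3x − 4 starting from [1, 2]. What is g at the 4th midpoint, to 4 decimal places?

-0.3435

g(1.5) = 6.125 > 0, so the root lies in [1, 1.5]
g(1.25) = 2.015625 > 0, so the root lies in [1, 1.25]
g(1.125) = 0.376953 > 0, so the root lies in [1, 1.125]
g(1.0625) = -0.3435 < 0, so the root lies in [1.0625, 1.125]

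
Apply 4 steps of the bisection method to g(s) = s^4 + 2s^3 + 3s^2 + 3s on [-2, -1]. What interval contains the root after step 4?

s = -1.5 gives g = 0.5625, positive; keep [-1.5, -1]
s = -1.25 gives g = -0.527344, negative; keep [-1.5, -1.25]
s = -1.375 gives g = -0.077881, negative; keep [-1.5, -1.375]
s = -1.4375 gives g = 0.2158, positive; keep [-1.4375, -1.375]

[-1.4375, -1.375]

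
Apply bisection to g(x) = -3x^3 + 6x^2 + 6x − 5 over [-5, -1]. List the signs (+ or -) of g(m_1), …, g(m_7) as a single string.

m = -3, g(m) = 112 (+); new bracket [-3, -1]
m = -2, g(m) = 31 (+); new bracket [-2, -1]
m = -1.5, g(m) = 9.625 (+); new bracket [-1.5, -1]
m = -1.25, g(m) = 2.7344 (+); new bracket [-1.25, -1]
m = -1.125, g(m) = 0.1152 (+); new bracket [-1.125, -1]
m = -1.0625, g(m) = -1.0032 (−); new bracket [-1.125, -1.0625]
m = -1.09375, g(m) = -0.4594 (−); new bracket [-1.125, -1.09375]

+++++--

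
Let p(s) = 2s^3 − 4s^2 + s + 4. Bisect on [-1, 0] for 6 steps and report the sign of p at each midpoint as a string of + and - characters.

m = -0.5, p(m) = 2.25 (+); new bracket [-1, -0.5]
m = -0.75, p(m) = 0.15625 (+); new bracket [-1, -0.75]
m = -0.875, p(m) = -1.277344 (−); new bracket [-0.875, -0.75]
m = -0.8125, p(m) = -0.5259 (−); new bracket [-0.8125, -0.75]
m = -0.78125, p(m) = -0.1763 (−); new bracket [-0.78125, -0.75]
m = -0.765625, p(m) = -0.0079 (−); new bracket [-0.765625, -0.75]

++----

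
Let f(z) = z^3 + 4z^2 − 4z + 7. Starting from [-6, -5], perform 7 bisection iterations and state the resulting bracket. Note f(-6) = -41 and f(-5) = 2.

midpoint -5.5: f = -16.375 < 0 → [-5.5, -5]
midpoint -5.25: f = -6.453125 < 0 → [-5.25, -5]
midpoint -5.125: f = -2.048828 < 0 → [-5.125, -5]
midpoint -5.0625: f = 0.0193 > 0 → [-5.125, -5.0625]
midpoint -5.09375: f = -1.0038 < 0 → [-5.09375, -5.0625]
midpoint -5.078125: f = -0.4895 < 0 → [-5.078125, -5.0625]
midpoint -5.0703125: f = -0.2344 < 0 → [-5.0703125, -5.0625]

[-5.0703125, -5.0625]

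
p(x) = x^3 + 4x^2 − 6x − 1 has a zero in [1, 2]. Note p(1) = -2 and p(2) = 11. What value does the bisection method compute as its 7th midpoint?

1.2890625

p(1.5) = 2.375 > 0, so the root lies in [1, 1.5]
p(1.25) = -0.296875 < 0, so the root lies in [1.25, 1.5]
p(1.375) = 0.912109 > 0, so the root lies in [1.25, 1.375]
p(1.3125) = 0.2766 > 0, so the root lies in [1.25, 1.3125]
p(1.28125) = -0.0178 < 0, so the root lies in [1.28125, 1.3125]
p(1.296875) = 0.1275 > 0, so the root lies in [1.28125, 1.296875]
p(1.2890625) = 0.0544 > 0, so the root lies in [1.28125, 1.2890625]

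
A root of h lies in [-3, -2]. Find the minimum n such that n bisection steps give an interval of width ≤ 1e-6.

20

Width after n steps is 1/2^n. Need 2^n ≥ 1/1e-6 = 1000000.
2^19 = 524288 < 1000000 ≤ 2^20 = 1048576, so n = 20.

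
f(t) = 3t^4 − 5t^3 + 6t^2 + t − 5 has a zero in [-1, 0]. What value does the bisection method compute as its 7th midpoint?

m = -0.5, f(m) = -3.1875 (−); new bracket [-1, -0.5]
m = -0.75, f(m) = 0.683594 (+); new bracket [-0.75, -0.5]
m = -0.625, f(m) = -1.602783 (−); new bracket [-0.75, -0.625]
m = -0.6875, f(m) = -0.5566 (−); new bracket [-0.75, -0.6875]
m = -0.71875, f(m) = 0.038 (+); new bracket [-0.71875, -0.6875]
m = -0.703125, f(m) = -0.2655 (−); new bracket [-0.71875, -0.703125]
m = -0.7109375, f(m) = -0.1153 (−); new bracket [-0.71875, -0.7109375]

-0.7109375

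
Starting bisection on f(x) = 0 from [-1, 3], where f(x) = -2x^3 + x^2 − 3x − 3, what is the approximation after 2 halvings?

0

x = 1 gives f = -7, negative; keep [-1, 1]
x = 0 gives f = -3, negative; keep [-1, 0]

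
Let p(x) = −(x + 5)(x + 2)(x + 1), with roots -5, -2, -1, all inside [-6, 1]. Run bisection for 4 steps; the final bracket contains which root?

m = -2.5, p(m) = -1.875 (−); new bracket [-6, -2.5]
m = -4.25, p(m) = -5.484375 (−); new bracket [-6, -4.25]
m = -5.125, p(m) = 1.611328 (+); new bracket [-5.125, -4.25]
m = -4.6875, p(m) = -3.0969 (−); new bracket [-5.125, -4.6875]

-5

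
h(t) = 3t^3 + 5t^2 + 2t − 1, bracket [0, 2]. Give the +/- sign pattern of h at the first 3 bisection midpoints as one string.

++-

midpoint 1: h = 9 > 0 → [0, 1]
midpoint 0.5: h = 1.625 > 0 → [0, 0.5]
midpoint 0.25: h = -0.140625 < 0 → [0.25, 0.5]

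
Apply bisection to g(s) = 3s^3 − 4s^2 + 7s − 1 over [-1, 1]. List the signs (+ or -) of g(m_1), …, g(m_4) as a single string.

-++-

s = 0 gives g = -1, negative; keep [0, 1]
s = 0.5 gives g = 1.875, positive; keep [0, 0.5]
s = 0.25 gives g = 0.546875, positive; keep [0, 0.25]
s = 0.125 gives g = -0.1816, negative; keep [0.125, 0.25]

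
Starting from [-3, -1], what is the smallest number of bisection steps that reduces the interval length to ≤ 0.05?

Width after n steps is 2/2^n. Need 2^n ≥ 2/0.05 = 40.
2^5 = 32 < 40 ≤ 2^6 = 64, so n = 6.

6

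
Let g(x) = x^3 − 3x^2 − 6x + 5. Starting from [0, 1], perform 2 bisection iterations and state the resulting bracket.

[0.5, 0.75]

m = 0.5, g(m) = 1.375 (+); new bracket [0.5, 1]
m = 0.75, g(m) = -0.765625 (−); new bracket [0.5, 0.75]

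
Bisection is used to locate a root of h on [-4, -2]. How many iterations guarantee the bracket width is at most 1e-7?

25

Width after n steps is 2/2^n. Need 2^n ≥ 2/1e-7 = 20000000.
2^24 = 16777216 < 20000000 ≤ 2^25 = 33554432, so n = 25.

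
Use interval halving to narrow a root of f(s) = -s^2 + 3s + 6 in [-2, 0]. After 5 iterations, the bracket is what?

m = -1, f(m) = 2 (+); new bracket [-2, -1]
m = -1.5, f(m) = -0.75 (−); new bracket [-1.5, -1]
m = -1.25, f(m) = 0.6875 (+); new bracket [-1.5, -1.25]
m = -1.375, f(m) = -0.0156 (−); new bracket [-1.375, -1.25]
m = -1.3125, f(m) = 0.3398 (+); new bracket [-1.375, -1.3125]

[-1.375, -1.3125]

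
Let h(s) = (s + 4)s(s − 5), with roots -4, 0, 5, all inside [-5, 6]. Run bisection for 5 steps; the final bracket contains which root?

h(0.5) = -10.125 < 0, so the root lies in [0.5, 6]
h(3.25) = -41.234375 < 0, so the root lies in [3.25, 6]
h(4.625) = -14.958984 < 0, so the root lies in [4.625, 6]
h(5.3125) = 15.4602 > 0, so the root lies in [4.625, 5.3125]
h(4.96875) = -1.3926 < 0, so the root lies in [4.96875, 5.3125]

5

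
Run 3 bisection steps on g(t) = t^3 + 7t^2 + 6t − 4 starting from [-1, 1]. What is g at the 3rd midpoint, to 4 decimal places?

-2.0469

t = 0 gives g = -4, negative; keep [0, 1]
t = 0.5 gives g = 0.875, positive; keep [0, 0.5]
t = 0.25 gives g = -2.046875, negative; keep [0.25, 0.5]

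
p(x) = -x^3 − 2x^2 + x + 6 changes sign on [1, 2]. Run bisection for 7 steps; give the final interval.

[1.4609375, 1.46875]

x = 1.5 gives p = -0.375, negative; keep [1, 1.5]
x = 1.25 gives p = 2.171875, positive; keep [1.25, 1.5]
x = 1.375 gives p = 0.994141, positive; keep [1.375, 1.5]
x = 1.4375 gives p = 0.3342, positive; keep [1.4375, 1.5]
x = 1.46875 gives p = -0.0141, negative; keep [1.4375, 1.46875]
x = 1.453125 gives p = 0.1616, positive; keep [1.453125, 1.46875]
x = 1.4609375 gives p = 0.0741, positive; keep [1.4609375, 1.46875]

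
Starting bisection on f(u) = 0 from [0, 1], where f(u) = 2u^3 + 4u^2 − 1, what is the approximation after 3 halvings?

0.375

f(0.5) = 0.25 > 0, so the root lies in [0, 0.5]
f(0.25) = -0.71875 < 0, so the root lies in [0.25, 0.5]
f(0.375) = -0.332031 < 0, so the root lies in [0.375, 0.5]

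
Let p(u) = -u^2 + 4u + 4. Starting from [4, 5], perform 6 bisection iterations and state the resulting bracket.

[4.828125, 4.84375]

p(4.5) = 1.75 > 0, so the root lies in [4.5, 5]
p(4.75) = 0.4375 > 0, so the root lies in [4.75, 5]
p(4.875) = -0.265625 < 0, so the root lies in [4.75, 4.875]
p(4.8125) = 0.0898 > 0, so the root lies in [4.8125, 4.875]
p(4.84375) = -0.0869 < 0, so the root lies in [4.8125, 4.84375]
p(4.828125) = 0.0017 > 0, so the root lies in [4.828125, 4.84375]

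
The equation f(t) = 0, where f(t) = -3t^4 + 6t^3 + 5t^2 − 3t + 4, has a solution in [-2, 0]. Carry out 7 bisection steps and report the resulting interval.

[-1.140625, -1.125]

t = -1 gives f = 3, positive; keep [-2, -1]
t = -1.5 gives f = -15.6875, negative; keep [-1.5, -1]
t = -1.25 gives f = -3.480469, negative; keep [-1.25, -1]
t = -1.125 gives f = 0.3547, positive; keep [-1.25, -1.125]
t = -1.1875 gives f = -1.3997, negative; keep [-1.1875, -1.125]
t = -1.15625 gives f = -0.4835, negative; keep [-1.15625, -1.125]
t = -1.140625 gives f = -0.0549, negative; keep [-1.140625, -1.125]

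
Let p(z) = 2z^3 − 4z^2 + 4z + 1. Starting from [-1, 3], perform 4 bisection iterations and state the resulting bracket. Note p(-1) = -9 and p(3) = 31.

[-0.25, 0]

midpoint 1: p = 3 > 0 → [-1, 1]
midpoint 0: p = 1 > 0 → [-1, 0]
midpoint -0.5: p = -2.25 < 0 → [-0.5, 0]
midpoint -0.25: p = -0.2812 < 0 → [-0.25, 0]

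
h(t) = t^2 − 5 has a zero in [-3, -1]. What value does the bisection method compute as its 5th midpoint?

m = -2, h(m) = -1 (−); new bracket [-3, -2]
m = -2.5, h(m) = 1.25 (+); new bracket [-2.5, -2]
m = -2.25, h(m) = 0.0625 (+); new bracket [-2.25, -2]
m = -2.125, h(m) = -0.4844 (−); new bracket [-2.25, -2.125]
m = -2.1875, h(m) = -0.2148 (−); new bracket [-2.25, -2.1875]

-2.1875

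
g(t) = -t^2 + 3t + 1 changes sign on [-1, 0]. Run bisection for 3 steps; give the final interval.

midpoint -0.5: g = -0.75 < 0 → [-0.5, 0]
midpoint -0.25: g = 0.1875 > 0 → [-0.5, -0.25]
midpoint -0.375: g = -0.265625 < 0 → [-0.375, -0.25]

[-0.375, -0.25]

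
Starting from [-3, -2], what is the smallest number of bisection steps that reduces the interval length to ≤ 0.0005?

11

Width after n steps is 1/2^n. Need 2^n ≥ 1/0.0005 = 2000.
2^10 = 1024 < 2000 ≤ 2^11 = 2048, so n = 11.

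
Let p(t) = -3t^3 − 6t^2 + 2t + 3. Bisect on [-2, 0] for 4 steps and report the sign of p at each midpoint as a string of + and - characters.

-+-+

midpoint -1: p = -2 < 0 → [-1, 0]
midpoint -0.5: p = 0.875 > 0 → [-1, -0.5]
midpoint -0.75: p = -0.609375 < 0 → [-0.75, -0.5]
midpoint -0.625: p = 0.1387 > 0 → [-0.75, -0.625]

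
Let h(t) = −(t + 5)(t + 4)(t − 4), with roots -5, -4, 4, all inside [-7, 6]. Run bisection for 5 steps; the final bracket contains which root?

4

midpoint -0.5: h = 70.875 > 0 → [-0.5, 6]
midpoint 2.75: h = 65.390625 > 0 → [2.75, 6]
midpoint 4.375: h = -29.443359 < 0 → [2.75, 4.375]
midpoint 3.5625: h = 28.3298 > 0 → [3.5625, 4.375]
midpoint 3.96875: h = 2.2334 > 0 → [3.96875, 4.375]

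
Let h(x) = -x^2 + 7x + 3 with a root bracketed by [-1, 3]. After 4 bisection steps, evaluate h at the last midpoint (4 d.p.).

1.1875

h(1) = 9 > 0, so the root lies in [-1, 1]
h(0) = 3 > 0, so the root lies in [-1, 0]
h(-0.5) = -0.75 < 0, so the root lies in [-0.5, 0]
h(-0.25) = 1.1875 > 0, so the root lies in [-0.5, -0.25]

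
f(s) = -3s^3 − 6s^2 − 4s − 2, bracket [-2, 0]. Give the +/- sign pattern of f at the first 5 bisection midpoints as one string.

midpoint -1: f = -1 < 0 → [-2, -1]
midpoint -1.5: f = 0.625 > 0 → [-1.5, -1]
midpoint -1.25: f = -0.515625 < 0 → [-1.5, -1.25]
midpoint -1.375: f = -0.0449 < 0 → [-1.5, -1.375]
midpoint -1.4375: f = 0.2629 > 0 → [-1.4375, -1.375]

-+--+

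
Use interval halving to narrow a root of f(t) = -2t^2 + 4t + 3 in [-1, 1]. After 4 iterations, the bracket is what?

[-0.625, -0.5]

midpoint 0: f = 3 > 0 → [-1, 0]
midpoint -0.5: f = 0.5 > 0 → [-1, -0.5]
midpoint -0.75: f = -1.125 < 0 → [-0.75, -0.5]
midpoint -0.625: f = -0.2812 < 0 → [-0.625, -0.5]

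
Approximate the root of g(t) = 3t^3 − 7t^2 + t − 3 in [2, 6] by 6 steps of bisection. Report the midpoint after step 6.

2.3125

m = 4, g(m) = 81 (+); new bracket [2, 4]
m = 3, g(m) = 18 (+); new bracket [2, 3]
m = 2.5, g(m) = 2.625 (+); new bracket [2, 2.5]
m = 2.25, g(m) = -2.0156 (−); new bracket [2.25, 2.5]
m = 2.375, g(m) = 0.0801 (+); new bracket [2.25, 2.375]
m = 2.3125, g(m) = -1.0217 (−); new bracket [2.3125, 2.375]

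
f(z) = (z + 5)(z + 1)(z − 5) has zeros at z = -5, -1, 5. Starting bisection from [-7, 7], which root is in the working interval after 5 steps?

midpoint 0: f = -25 < 0 → [0, 7]
midpoint 3.5: f = -57.375 < 0 → [3.5, 7]
midpoint 5.25: f = 16.015625 > 0 → [3.5, 5.25]
midpoint 4.375: f = -31.4941 < 0 → [4.375, 5.25]
midpoint 4.8125: f = -10.6941 < 0 → [4.8125, 5.25]

5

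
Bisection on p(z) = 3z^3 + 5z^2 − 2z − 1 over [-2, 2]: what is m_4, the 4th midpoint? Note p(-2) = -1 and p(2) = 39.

0.75

z = 0 gives p = -1, negative; keep [0, 2]
z = 1 gives p = 5, positive; keep [0, 1]
z = 0.5 gives p = -0.375, negative; keep [0.5, 1]
z = 0.75 gives p = 1.5781, positive; keep [0.5, 0.75]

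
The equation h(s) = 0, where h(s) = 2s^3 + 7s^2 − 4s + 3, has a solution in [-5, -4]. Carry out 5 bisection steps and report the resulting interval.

midpoint -4.5: h = -19.5 < 0 → [-4.5, -4]
midpoint -4.25: h = -7.09375 < 0 → [-4.25, -4]
midpoint -4.125: h = -1.769531 < 0 → [-4.125, -4]
midpoint -4.0625: h = 0.6831 > 0 → [-4.125, -4.0625]
midpoint -4.09375: h = -0.5261 < 0 → [-4.09375, -4.0625]

[-4.09375, -4.0625]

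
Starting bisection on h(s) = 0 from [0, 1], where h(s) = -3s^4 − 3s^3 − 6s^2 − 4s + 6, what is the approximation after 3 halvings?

0.625

s = 0.5 gives h = 1.9375, positive; keep [0.5, 1]
s = 0.75 gives h = -2.589844, negative; keep [0.5, 0.75]
s = 0.625 gives h = -0.033936, negative; keep [0.5, 0.625]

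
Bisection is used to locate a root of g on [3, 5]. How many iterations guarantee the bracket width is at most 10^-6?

Width after n steps is 2/2^n. Need 2^n ≥ 2/10^-6 = 2000000.
2^20 = 1048576 < 2000000 ≤ 2^21 = 2097152, so n = 21.

21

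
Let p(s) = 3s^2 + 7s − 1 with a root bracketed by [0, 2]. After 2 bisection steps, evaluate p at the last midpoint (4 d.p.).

midpoint 1: p = 9 > 0 → [0, 1]
midpoint 0.5: p = 3.25 > 0 → [0, 0.5]

3.2500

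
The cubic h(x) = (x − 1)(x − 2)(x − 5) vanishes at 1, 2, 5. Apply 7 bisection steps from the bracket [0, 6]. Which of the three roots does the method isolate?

5

m = 3, h(m) = -4 (−); new bracket [3, 6]
m = 4.5, h(m) = -4.375 (−); new bracket [4.5, 6]
m = 5.25, h(m) = 3.453125 (+); new bracket [4.5, 5.25]
m = 4.875, h(m) = -1.3926 (−); new bracket [4.875, 5.25]
m = 5.0625, h(m) = 0.7776 (+); new bracket [4.875, 5.0625]
m = 4.96875, h(m) = -0.3682 (−); new bracket [4.96875, 5.0625]
m = 5.015625, h(m) = 0.1892 (+); new bracket [4.96875, 5.015625]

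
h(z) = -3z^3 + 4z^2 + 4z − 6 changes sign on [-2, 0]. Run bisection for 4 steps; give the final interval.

m = -1, h(m) = -3 (−); new bracket [-2, -1]
m = -1.5, h(m) = 7.125 (+); new bracket [-1.5, -1]
m = -1.25, h(m) = 1.109375 (+); new bracket [-1.25, -1]
m = -1.125, h(m) = -1.166 (−); new bracket [-1.25, -1.125]

[-1.25, -1.125]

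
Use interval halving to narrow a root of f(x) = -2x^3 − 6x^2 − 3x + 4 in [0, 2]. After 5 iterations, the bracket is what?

[0.5625, 0.625]

m = 1, f(m) = -7 (−); new bracket [0, 1]
m = 0.5, f(m) = 0.75 (+); new bracket [0.5, 1]
m = 0.75, f(m) = -2.46875 (−); new bracket [0.5, 0.75]
m = 0.625, f(m) = -0.707 (−); new bracket [0.5, 0.625]
m = 0.5625, f(m) = 0.0581 (+); new bracket [0.5625, 0.625]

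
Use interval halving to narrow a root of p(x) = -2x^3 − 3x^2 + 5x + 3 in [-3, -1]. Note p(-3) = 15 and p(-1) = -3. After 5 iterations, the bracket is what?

p(-2) = -3 < 0, so the root lies in [-3, -2]
p(-2.5) = 3 > 0, so the root lies in [-2.5, -2]
p(-2.25) = -0.65625 < 0, so the root lies in [-2.5, -2.25]
p(-2.375) = 0.9961 > 0, so the root lies in [-2.375, -2.25]
p(-2.3125) = 0.1274 > 0, so the root lies in [-2.3125, -2.25]

[-2.3125, -2.25]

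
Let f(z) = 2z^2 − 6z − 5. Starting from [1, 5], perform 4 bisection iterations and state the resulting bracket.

[3.5, 3.75]

m = 3, f(m) = -5 (−); new bracket [3, 5]
m = 4, f(m) = 3 (+); new bracket [3, 4]
m = 3.5, f(m) = -1.5 (−); new bracket [3.5, 4]
m = 3.75, f(m) = 0.625 (+); new bracket [3.5, 3.75]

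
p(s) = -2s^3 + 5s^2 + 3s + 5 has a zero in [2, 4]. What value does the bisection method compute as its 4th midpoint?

s = 3 gives p = 5, positive; keep [3, 4]
s = 3.5 gives p = -9, negative; keep [3, 3.5]
s = 3.25 gives p = -1.09375, negative; keep [3, 3.25]
s = 3.125 gives p = 2.168, positive; keep [3.125, 3.25]

3.125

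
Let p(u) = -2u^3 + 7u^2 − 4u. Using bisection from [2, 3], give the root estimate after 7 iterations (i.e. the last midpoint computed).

2.7734375

u = 2.5 gives p = 2.5, positive; keep [2.5, 3]
u = 2.75 gives p = 0.34375, positive; keep [2.75, 3]
u = 2.875 gives p = -1.167969, negative; keep [2.75, 2.875]
u = 2.8125 gives p = -0.3735, negative; keep [2.75, 2.8125]
u = 2.78125 gives p = -0.0054, negative; keep [2.75, 2.78125]
u = 2.765625 gives p = 0.1715, positive; keep [2.765625, 2.78125]
u = 2.7734375 gives p = 0.0836, positive; keep [2.7734375, 2.78125]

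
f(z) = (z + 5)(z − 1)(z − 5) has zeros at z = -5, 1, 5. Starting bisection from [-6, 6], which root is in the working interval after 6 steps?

z = 0 gives f = 25, positive; keep [-6, 0]
z = -3 gives f = 64, positive; keep [-6, -3]
z = -4.5 gives f = 26.125, positive; keep [-6, -4.5]
z = -5.25 gives f = -16.0156, negative; keep [-5.25, -4.5]
z = -4.875 gives f = 7.252, positive; keep [-5.25, -4.875]
z = -5.0625 gives f = -3.8127, negative; keep [-5.0625, -4.875]

-5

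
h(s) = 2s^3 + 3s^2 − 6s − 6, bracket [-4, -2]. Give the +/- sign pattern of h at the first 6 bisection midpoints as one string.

---+++

h(-3) = -15 < 0, so the root lies in [-3, -2]
h(-2.5) = -3.5 < 0, so the root lies in [-2.5, -2]
h(-2.25) = -0.09375 < 0, so the root lies in [-2.25, -2]
h(-2.125) = 1.1055 > 0, so the root lies in [-2.25, -2.125]
h(-2.1875) = 0.5454 > 0, so the root lies in [-2.25, -2.1875]
h(-2.21875) = 0.2359 > 0, so the root lies in [-2.25, -2.21875]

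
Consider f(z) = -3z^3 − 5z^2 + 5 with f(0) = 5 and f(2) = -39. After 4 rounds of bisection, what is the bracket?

midpoint 1: f = -3 < 0 → [0, 1]
midpoint 0.5: f = 3.375 > 0 → [0.5, 1]
midpoint 0.75: f = 0.921875 > 0 → [0.75, 1]
midpoint 0.875: f = -0.8379 < 0 → [0.75, 0.875]

[0.75, 0.875]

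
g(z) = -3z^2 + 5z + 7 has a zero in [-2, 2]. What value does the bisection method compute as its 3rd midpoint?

-0.5

m = 0, g(m) = 7 (+); new bracket [-2, 0]
m = -1, g(m) = -1 (−); new bracket [-1, 0]
m = -0.5, g(m) = 3.75 (+); new bracket [-1, -0.5]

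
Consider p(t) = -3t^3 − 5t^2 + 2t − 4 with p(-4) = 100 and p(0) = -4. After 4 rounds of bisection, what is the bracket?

t = -2 gives p = -4, negative; keep [-4, -2]
t = -3 gives p = 26, positive; keep [-3, -2]
t = -2.5 gives p = 6.625, positive; keep [-2.5, -2]
t = -2.25 gives p = 0.3594, positive; keep [-2.25, -2]

[-2.25, -2]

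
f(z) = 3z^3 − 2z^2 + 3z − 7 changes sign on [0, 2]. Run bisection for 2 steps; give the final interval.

[1, 1.5]

midpoint 1: f = -3 < 0 → [1, 2]
midpoint 1.5: f = 3.125 > 0 → [1, 1.5]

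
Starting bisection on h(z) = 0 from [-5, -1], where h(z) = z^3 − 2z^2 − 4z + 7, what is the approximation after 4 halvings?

-1.75

h(-3) = -26 < 0, so the root lies in [-3, -1]
h(-2) = -1 < 0, so the root lies in [-2, -1]
h(-1.5) = 5.125 > 0, so the root lies in [-2, -1.5]
h(-1.75) = 2.5156 > 0, so the root lies in [-2, -1.75]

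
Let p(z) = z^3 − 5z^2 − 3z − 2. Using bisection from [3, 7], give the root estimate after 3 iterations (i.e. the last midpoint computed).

5.5

midpoint 5: p = -17 < 0 → [5, 7]
midpoint 6: p = 16 > 0 → [5, 6]
midpoint 5.5: p = -3.375 < 0 → [5.5, 6]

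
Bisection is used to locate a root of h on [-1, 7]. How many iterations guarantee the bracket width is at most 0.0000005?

24

Width after n steps is 8/2^n. Need 2^n ≥ 8/0.0000005 = 16000000.
2^23 = 8388608 < 16000000 ≤ 2^24 = 16777216, so n = 24.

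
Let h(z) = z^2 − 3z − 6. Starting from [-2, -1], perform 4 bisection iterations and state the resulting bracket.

z = -1.5 gives h = 0.75, positive; keep [-1.5, -1]
z = -1.25 gives h = -0.6875, negative; keep [-1.5, -1.25]
z = -1.375 gives h = 0.015625, positive; keep [-1.375, -1.25]
z = -1.3125 gives h = -0.3398, negative; keep [-1.375, -1.3125]

[-1.375, -1.3125]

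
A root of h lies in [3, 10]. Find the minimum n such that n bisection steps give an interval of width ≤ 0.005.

Width after n steps is 7/2^n. Need 2^n ≥ 7/0.005 = 1400.
2^10 = 1024 < 1400 ≤ 2^11 = 2048, so n = 11.

11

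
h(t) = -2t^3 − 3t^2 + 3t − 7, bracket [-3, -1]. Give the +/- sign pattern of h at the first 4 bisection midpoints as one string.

h(-2) = -9 < 0, so the root lies in [-3, -2]
h(-2.5) = -2 < 0, so the root lies in [-3, -2.5]
h(-2.75) = 3.65625 > 0, so the root lies in [-2.75, -2.5]
h(-2.625) = 0.6289 > 0, so the root lies in [-2.625, -2.5]

--++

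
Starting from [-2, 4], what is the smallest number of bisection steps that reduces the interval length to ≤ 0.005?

Width after n steps is 6/2^n. Need 2^n ≥ 6/0.005 = 1200.
2^10 = 1024 < 1200 ≤ 2^11 = 2048, so n = 11.

11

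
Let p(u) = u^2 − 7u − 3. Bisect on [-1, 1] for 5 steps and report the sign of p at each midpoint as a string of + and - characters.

m = 0, p(m) = -3 (−); new bracket [-1, 0]
m = -0.5, p(m) = 0.75 (+); new bracket [-0.5, 0]
m = -0.25, p(m) = -1.1875 (−); new bracket [-0.5, -0.25]
m = -0.375, p(m) = -0.2344 (−); new bracket [-0.5, -0.375]
m = -0.4375, p(m) = 0.2539 (+); new bracket [-0.4375, -0.375]

-+--+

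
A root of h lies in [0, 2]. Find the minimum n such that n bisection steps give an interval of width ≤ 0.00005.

Width after n steps is 2/2^n. Need 2^n ≥ 2/0.00005 = 40000.
2^15 = 32768 < 40000 ≤ 2^16 = 65536, so n = 16.

16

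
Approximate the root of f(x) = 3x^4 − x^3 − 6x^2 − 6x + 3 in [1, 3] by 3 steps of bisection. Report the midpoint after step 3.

1.75

x = 2 gives f = 7, positive; keep [1, 2]
x = 1.5 gives f = -7.6875, negative; keep [1.5, 2]
x = 1.75 gives f = -3.097656, negative; keep [1.75, 2]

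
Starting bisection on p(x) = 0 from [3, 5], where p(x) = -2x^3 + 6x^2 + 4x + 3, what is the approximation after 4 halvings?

m = 4, p(m) = -13 (−); new bracket [3, 4]
m = 3.5, p(m) = 4.75 (+); new bracket [3.5, 4]
m = 3.75, p(m) = -3.09375 (−); new bracket [3.5, 3.75]
m = 3.625, p(m) = 1.0742 (+); new bracket [3.625, 3.75]

3.625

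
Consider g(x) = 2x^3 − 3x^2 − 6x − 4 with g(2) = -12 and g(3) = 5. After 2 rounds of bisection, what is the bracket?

x = 2.5 gives g = -6.5, negative; keep [2.5, 3]
x = 2.75 gives g = -1.59375, negative; keep [2.75, 3]

[2.75, 3]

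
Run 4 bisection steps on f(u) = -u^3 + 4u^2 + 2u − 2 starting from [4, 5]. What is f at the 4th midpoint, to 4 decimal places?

0.8132

f(4.5) = -3.125 < 0, so the root lies in [4, 4.5]
f(4.25) = 1.984375 > 0, so the root lies in [4.25, 4.5]
f(4.375) = -0.427734 < 0, so the root lies in [4.25, 4.375]
f(4.3125) = 0.8132 > 0, so the root lies in [4.3125, 4.375]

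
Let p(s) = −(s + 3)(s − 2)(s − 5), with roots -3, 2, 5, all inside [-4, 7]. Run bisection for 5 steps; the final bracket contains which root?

midpoint 1.5: p = -7.875 < 0 → [-4, 1.5]
midpoint -1.25: p = -35.546875 < 0 → [-4, -1.25]
midpoint -2.625: p = -13.224609 < 0 → [-4, -2.625]
midpoint -3.3125: p = 13.8 > 0 → [-3.3125, -2.625]
midpoint -2.96875: p = -1.2373 < 0 → [-3.3125, -2.96875]

-3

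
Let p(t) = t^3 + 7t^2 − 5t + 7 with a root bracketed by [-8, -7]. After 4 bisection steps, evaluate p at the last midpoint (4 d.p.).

-3.5286

t = -7.5 gives p = 16.375, positive; keep [-8, -7.5]
t = -7.75 gives p = 0.703125, positive; keep [-8, -7.75]
t = -7.875 gives p = -7.888672, negative; keep [-7.875, -7.75]
t = -7.8125 gives p = -3.5286, negative; keep [-7.8125, -7.75]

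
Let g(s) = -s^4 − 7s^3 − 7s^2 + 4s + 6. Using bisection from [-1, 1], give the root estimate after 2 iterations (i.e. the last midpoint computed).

0.5

m = 0, g(m) = 6 (+); new bracket [0, 1]
m = 0.5, g(m) = 5.3125 (+); new bracket [0.5, 1]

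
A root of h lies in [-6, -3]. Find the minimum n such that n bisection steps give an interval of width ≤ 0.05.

Width after n steps is 3/2^n. Need 2^n ≥ 3/0.05 = 60.
2^5 = 32 < 60 ≤ 2^6 = 64, so n = 6.

6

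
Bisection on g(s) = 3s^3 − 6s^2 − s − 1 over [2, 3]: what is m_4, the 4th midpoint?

midpoint 2.5: g = 5.875 > 0 → [2, 2.5]
midpoint 2.25: g = 0.546875 > 0 → [2, 2.25]
midpoint 2.125: g = -1.431641 < 0 → [2.125, 2.25]
midpoint 2.1875: g = -0.4958 < 0 → [2.1875, 2.25]

2.1875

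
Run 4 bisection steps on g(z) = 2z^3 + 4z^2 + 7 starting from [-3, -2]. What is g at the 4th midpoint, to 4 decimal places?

-0.3872

m = -2.5, g(m) = 0.75 (+); new bracket [-3, -2.5]
m = -2.75, g(m) = -4.34375 (−); new bracket [-2.75, -2.5]
m = -2.625, g(m) = -1.613281 (−); new bracket [-2.625, -2.5]
m = -2.5625, g(m) = -0.3872 (−); new bracket [-2.5625, -2.5]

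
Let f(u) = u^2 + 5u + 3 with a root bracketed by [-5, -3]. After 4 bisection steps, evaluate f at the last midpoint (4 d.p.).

m = -4, f(m) = -1 (−); new bracket [-5, -4]
m = -4.5, f(m) = 0.75 (+); new bracket [-4.5, -4]
m = -4.25, f(m) = -0.1875 (−); new bracket [-4.5, -4.25]
m = -4.375, f(m) = 0.2656 (+); new bracket [-4.375, -4.25]

0.2656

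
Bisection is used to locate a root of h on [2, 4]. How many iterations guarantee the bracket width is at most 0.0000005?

Width after n steps is 2/2^n. Need 2^n ≥ 2/0.0000005 = 4000000.
2^21 = 2097152 < 4000000 ≤ 2^22 = 4194304, so n = 22.

22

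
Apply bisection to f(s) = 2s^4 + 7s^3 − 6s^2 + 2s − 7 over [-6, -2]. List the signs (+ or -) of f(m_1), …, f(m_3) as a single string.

-++

m = -4, f(m) = -47 (−); new bracket [-6, -4]
m = -5, f(m) = 208 (+); new bracket [-5, -4]
m = -4.5, f(m) = 44.75 (+); new bracket [-4.5, -4]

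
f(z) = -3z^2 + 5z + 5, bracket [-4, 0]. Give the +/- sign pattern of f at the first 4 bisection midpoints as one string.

m = -2, f(m) = -17 (−); new bracket [-2, 0]
m = -1, f(m) = -3 (−); new bracket [-1, 0]
m = -0.5, f(m) = 1.75 (+); new bracket [-1, -0.5]
m = -0.75, f(m) = -0.4375 (−); new bracket [-0.75, -0.5]

--+-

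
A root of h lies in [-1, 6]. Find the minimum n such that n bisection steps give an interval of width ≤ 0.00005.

Width after n steps is 7/2^n. Need 2^n ≥ 7/0.00005 = 140000.
2^17 = 131072 < 140000 ≤ 2^18 = 262144, so n = 18.

18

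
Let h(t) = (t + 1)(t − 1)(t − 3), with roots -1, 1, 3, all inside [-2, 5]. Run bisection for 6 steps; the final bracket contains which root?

3

midpoint 1.5: h = -1.875 < 0 → [1.5, 5]
midpoint 3.25: h = 2.390625 > 0 → [1.5, 3.25]
midpoint 2.375: h = -2.900391 < 0 → [2.375, 3.25]
midpoint 2.8125: h = -1.2957 < 0 → [2.8125, 3.25]
midpoint 3.03125: h = 0.2559 > 0 → [2.8125, 3.03125]
midpoint 2.921875: h = -0.5889 < 0 → [2.921875, 3.03125]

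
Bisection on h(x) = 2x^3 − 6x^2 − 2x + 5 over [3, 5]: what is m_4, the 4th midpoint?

x = 4 gives h = 29, positive; keep [3, 4]
x = 3.5 gives h = 10.25, positive; keep [3, 3.5]
x = 3.25 gives h = 3.78125, positive; keep [3, 3.25]
x = 3.125 gives h = 1.1914, positive; keep [3, 3.125]

3.125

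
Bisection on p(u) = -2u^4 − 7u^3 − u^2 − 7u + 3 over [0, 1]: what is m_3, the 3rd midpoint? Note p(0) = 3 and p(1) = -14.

m = 0.5, p(m) = -1.75 (−); new bracket [0, 0.5]
m = 0.25, p(m) = 1.070312 (+); new bracket [0.25, 0.5]
m = 0.375, p(m) = -0.174316 (−); new bracket [0.25, 0.375]

0.375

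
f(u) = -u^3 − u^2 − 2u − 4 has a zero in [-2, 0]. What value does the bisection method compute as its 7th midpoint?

-1.484375

f(-1) = -2 < 0, so the root lies in [-2, -1]
f(-1.5) = 0.125 > 0, so the root lies in [-1.5, -1]
f(-1.25) = -1.109375 < 0, so the root lies in [-1.5, -1.25]
f(-1.375) = -0.541 < 0, so the root lies in [-1.5, -1.375]
f(-1.4375) = -0.2209 < 0, so the root lies in [-1.5, -1.4375]
f(-1.46875) = -0.0513 < 0, so the root lies in [-1.5, -1.46875]
f(-1.484375) = 0.036 > 0, so the root lies in [-1.484375, -1.46875]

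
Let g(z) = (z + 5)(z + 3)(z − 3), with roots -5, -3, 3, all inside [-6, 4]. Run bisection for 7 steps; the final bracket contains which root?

midpoint -1: g = -32 < 0 → [-1, 4]
midpoint 1.5: g = -43.875 < 0 → [1.5, 4]
midpoint 2.75: g = -11.140625 < 0 → [2.75, 4]
midpoint 3.375: g = 20.0215 > 0 → [2.75, 3.375]
midpoint 3.0625: g = 3.0549 > 0 → [2.75, 3.0625]
midpoint 2.90625: g = -4.3778 < 0 → [2.90625, 3.0625]
midpoint 2.984375: g = -0.7466 < 0 → [2.984375, 3.0625]

3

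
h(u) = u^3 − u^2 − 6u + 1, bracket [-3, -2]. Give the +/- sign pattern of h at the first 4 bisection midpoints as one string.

---+

h(-2.5) = -5.875 < 0, so the root lies in [-2.5, -2]
h(-2.25) = -1.953125 < 0, so the root lies in [-2.25, -2]
h(-2.125) = -0.361328 < 0, so the root lies in [-2.125, -2]
h(-2.0625) = 0.3474 > 0, so the root lies in [-2.125, -2.0625]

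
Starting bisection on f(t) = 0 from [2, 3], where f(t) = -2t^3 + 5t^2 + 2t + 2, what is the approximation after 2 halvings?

m = 2.5, f(m) = 7 (+); new bracket [2.5, 3]
m = 2.75, f(m) = 3.71875 (+); new bracket [2.75, 3]

2.75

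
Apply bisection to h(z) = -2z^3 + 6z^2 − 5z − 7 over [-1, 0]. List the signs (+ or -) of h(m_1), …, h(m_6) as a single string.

m = -0.5, h(m) = -2.75 (−); new bracket [-1, -0.5]
m = -0.75, h(m) = 0.96875 (+); new bracket [-0.75, -0.5]
m = -0.625, h(m) = -1.042969 (−); new bracket [-0.75, -0.625]
m = -0.6875, h(m) = -0.0767 (−); new bracket [-0.75, -0.6875]
m = -0.71875, h(m) = 0.436 (+); new bracket [-0.71875, -0.6875]
m = -0.703125, h(m) = 0.1772 (+); new bracket [-0.703125, -0.6875]

-+--++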